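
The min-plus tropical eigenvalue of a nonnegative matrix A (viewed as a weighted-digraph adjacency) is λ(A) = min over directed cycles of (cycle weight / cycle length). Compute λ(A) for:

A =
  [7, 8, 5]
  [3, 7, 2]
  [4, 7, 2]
λ(A) = 2

Enumerate directed cycles and compute their means (weight / length). Sample:
  cycle 0 → 0: weight = 7, length = 1, mean = 7/1 ≈ 7.000
  cycle 1 → 1: weight = 7, length = 1, mean = 7/1 ≈ 7.000
  cycle 2 → 2: weight = 2, length = 1, mean = 2/1 ≈ 2.000
  cycle 0 → 1 → 0: weight = 11, length = 2, mean = 11/2 ≈ 5.500
  cycle 0 → 2 → 0: weight = 9, length = 2, mean = 9/2 ≈ 4.500
  cycle 1 → 0 → 1: weight = 11, length = 2, mean = 11/2 ≈ 5.500
Minimum mean = 2.000, attained e.g. along the cycle 2 → 2 with weight 2 and length 1. So λ(A) = 2/1 = 2.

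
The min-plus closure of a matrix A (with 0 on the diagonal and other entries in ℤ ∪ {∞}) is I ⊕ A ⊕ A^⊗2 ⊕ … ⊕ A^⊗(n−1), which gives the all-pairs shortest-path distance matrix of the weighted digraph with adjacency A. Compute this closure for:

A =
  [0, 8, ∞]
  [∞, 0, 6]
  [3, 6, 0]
Closure =
  [0, 8, 14]
  [9, 0, 6]
  [3, 6, 0]

This is the Floyd-Warshall all-pairs shortest-path computation. For each intermediate vertex k = 0, 1, …, 2, update dist[i][j] ← min(dist[i][j], dist[i][k] + dist[k][j]). The final matrix gives, for each (i, j), the minimum total weight of any directed path from i to j (possibly empty when i = j).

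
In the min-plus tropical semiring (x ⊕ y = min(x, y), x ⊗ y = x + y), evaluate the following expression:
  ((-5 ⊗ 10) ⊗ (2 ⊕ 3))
((-5 ⊗ 10) ⊗ (2 ⊕ 3)) = 7

Expand innermost to outermost. Recall ⊕ takes the minimum of its arguments and ⊗ takes their sum. Working out the expression ((-5 ⊗ 10) ⊗ (2 ⊕ 3)) gives 7.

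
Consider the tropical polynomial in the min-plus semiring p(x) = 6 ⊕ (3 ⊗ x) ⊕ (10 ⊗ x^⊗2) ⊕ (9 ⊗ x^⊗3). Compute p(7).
p(7) = 6

A tropical monomial a ⊗ x^⊗i evaluates to a + i · x. Evaluating each term at x = 7:
  Term 0 contributes 6 + 0 · 7 = 6
  Term 1 contributes 3 + 1 · 7 = 10
  Term 2 contributes 10 + 2 · 7 = 24
  Term 3 contributes 9 + 3 · 7 = 30
p(7) = ⊕ of these = min[6, 10, 24, 30] = 6.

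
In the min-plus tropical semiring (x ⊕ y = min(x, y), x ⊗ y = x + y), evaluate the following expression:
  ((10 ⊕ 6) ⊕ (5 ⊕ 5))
((10 ⊕ 6) ⊕ (5 ⊕ 5)) = 5

Expand innermost to outermost. Recall ⊕ takes the minimum of its arguments and ⊗ takes their sum. Working out the expression ((10 ⊕ 6) ⊕ (5 ⊕ 5)) gives 5.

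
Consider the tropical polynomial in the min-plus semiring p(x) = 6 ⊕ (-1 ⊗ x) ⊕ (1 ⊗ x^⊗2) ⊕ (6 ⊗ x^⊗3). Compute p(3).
p(3) = 2

A tropical monomial a ⊗ x^⊗i evaluates to a + i · x. Evaluating each term at x = 3:
  Term 0 contributes 6 + 0 · 3 = 6
  Term 1 contributes -1 + 1 · 3 = 2
  Term 2 contributes 1 + 2 · 3 = 7
  Term 3 contributes 6 + 3 · 3 = 15
p(3) = ⊕ of these = min[6, 2, 7, 15] = 2.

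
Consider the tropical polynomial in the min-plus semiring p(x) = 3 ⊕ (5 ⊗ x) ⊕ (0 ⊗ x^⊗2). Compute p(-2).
p(-2) = -4

A tropical monomial a ⊗ x^⊗i evaluates to a + i · x. Evaluating each term at x = -2:
  Term 0 contributes 3 + 0 · -2 = 3
  Term 1 contributes 5 + 1 · -2 = 3
  Term 2 contributes 0 + 2 · -2 = -4
p(-2) = ⊕ of these = min[3, 3, -4] = -4.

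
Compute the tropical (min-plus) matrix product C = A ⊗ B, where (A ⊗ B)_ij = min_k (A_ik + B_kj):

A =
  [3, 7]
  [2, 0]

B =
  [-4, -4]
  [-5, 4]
A ⊗ B =
  [-1, -1]
  [-5, -2]

Apply the min-plus product entry-by-entry:
  C[0][0] = min over k of (A[0][0] + B[0][0] = 3 + -4 = -1, A[0][1] + B[1][0] = 7 + -5 = 2) = -1 (attained at k = 0)
  C[0][1] = min over k of (A[0][0] + B[0][1] = 3 + -4 = -1, A[0][1] + B[1][1] = 7 + 4 = 11) = -1 (attained at k = 0)
  C[1][0] = min over k of (A[1][0] + B[0][0] = 2 + -4 = -2, A[1][1] + B[1][0] = 0 + -5 = -5) = -5 (attained at k = 1)
  C[1][1] = min over k of (A[1][0] + B[0][1] = 2 + -4 = -2, A[1][1] + B[1][1] = 0 + 4 = 4) = -2 (attained at k = 0)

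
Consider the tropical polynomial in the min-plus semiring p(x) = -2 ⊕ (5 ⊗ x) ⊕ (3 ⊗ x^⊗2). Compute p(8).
p(8) = -2

A tropical monomial a ⊗ x^⊗i evaluates to a + i · x. Evaluating each term at x = 8:
  Term 0 contributes -2 + 0 · 8 = -2
  Term 1 contributes 5 + 1 · 8 = 13
  Term 2 contributes 3 + 2 · 8 = 19
p(8) = ⊕ of these = min[-2, 13, 19] = -2.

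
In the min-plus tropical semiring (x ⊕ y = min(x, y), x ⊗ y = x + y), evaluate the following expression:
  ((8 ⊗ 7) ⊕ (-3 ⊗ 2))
((8 ⊗ 7) ⊕ (-3 ⊗ 2)) = -1

Expand innermost to outermost. Recall ⊕ takes the minimum of its arguments and ⊗ takes their sum. Working out the expression ((8 ⊗ 7) ⊕ (-3 ⊗ 2)) gives -1.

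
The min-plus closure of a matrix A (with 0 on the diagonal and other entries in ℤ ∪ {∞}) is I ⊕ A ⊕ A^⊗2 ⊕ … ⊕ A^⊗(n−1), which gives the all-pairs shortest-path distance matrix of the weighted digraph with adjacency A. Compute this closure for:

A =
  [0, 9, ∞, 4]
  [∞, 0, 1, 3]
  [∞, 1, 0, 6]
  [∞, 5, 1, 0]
Closure =
  [0, 6, 5, 4]
  [∞, 0, 1, 3]
  [∞, 1, 0, 4]
  [∞, 2, 1, 0]

This is the Floyd-Warshall all-pairs shortest-path computation. For each intermediate vertex k = 0, 1, …, 3, update dist[i][j] ← min(dist[i][j], dist[i][k] + dist[k][j]). The final matrix gives, for each (i, j), the minimum total weight of any directed path from i to j (possibly empty when i = j).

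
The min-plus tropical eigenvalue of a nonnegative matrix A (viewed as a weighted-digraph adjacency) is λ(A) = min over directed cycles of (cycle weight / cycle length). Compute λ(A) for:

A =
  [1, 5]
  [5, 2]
λ(A) = 1

Enumerate directed cycles and compute their means (weight / length). Sample:
  cycle 0 → 0: weight = 1, length = 1, mean = 1/1 ≈ 1.000
  cycle 1 → 1: weight = 2, length = 1, mean = 2/1 ≈ 2.000
  cycle 0 → 1 → 0: weight = 10, length = 2, mean = 10/2 ≈ 5.000
  cycle 1 → 0 → 1: weight = 10, length = 2, mean = 10/2 ≈ 5.000
Minimum mean = 1.000, attained e.g. along the cycle 0 → 0 with weight 1 and length 1. So λ(A) = 1/1 = 1.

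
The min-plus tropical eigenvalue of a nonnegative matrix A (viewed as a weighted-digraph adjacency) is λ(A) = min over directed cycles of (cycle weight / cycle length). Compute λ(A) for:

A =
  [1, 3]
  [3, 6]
λ(A) = 1

Enumerate directed cycles and compute their means (weight / length). Sample:
  cycle 0 → 0: weight = 1, length = 1, mean = 1/1 ≈ 1.000
  cycle 1 → 1: weight = 6, length = 1, mean = 6/1 ≈ 6.000
  cycle 0 → 1 → 0: weight = 6, length = 2, mean = 6/2 ≈ 3.000
  cycle 1 → 0 → 1: weight = 6, length = 2, mean = 6/2 ≈ 3.000
Minimum mean = 1.000, attained e.g. along the cycle 0 → 0 with weight 1 and length 1. So λ(A) = 1/1 = 1.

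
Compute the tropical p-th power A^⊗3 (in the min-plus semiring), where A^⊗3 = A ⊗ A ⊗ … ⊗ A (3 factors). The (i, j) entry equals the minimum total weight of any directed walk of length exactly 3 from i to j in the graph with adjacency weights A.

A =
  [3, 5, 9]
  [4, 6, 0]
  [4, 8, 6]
A^⊗3 =
  [9, 11, 8]
  [7, 9, 8]
  [10, 12, 9]

Each entry (A^⊗3)_ij equals the minimum over all length-3 walks i = v_0 → v_1 → … → v_3 = j of Σ_t A[v_t][v_{t+1}]. For example, for (i, j) = (0, 2) we minimise over 9 possible intermediate vertex sequences; the minimum is 8, attained along the walk 0 → 0 → 1 → 2.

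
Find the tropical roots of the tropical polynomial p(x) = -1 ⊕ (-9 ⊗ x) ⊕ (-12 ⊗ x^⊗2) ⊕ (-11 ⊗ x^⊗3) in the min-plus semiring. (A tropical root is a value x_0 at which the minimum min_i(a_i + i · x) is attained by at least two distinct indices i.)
Roots: {-1, 3, 8}

Each tropical root is a break point of the lower envelope of the lines y = a_i + i · x (there are 4 lines, with slopes 0, 1, ..., 3). Only the lines that attain the minimum somewhere contribute to roots; other lines are dominated. Here the surviving (envelope) indices are i = 3, i = 2, i = 1, i = 0.
Intersections between consecutive envelope lines give the roots: for adjacent envelope indices i < j the intersection is x = (a_i − a_j) / (j − i). Reading off the sorted break points: {-1, 3, 8}.
Verification: at each break x_0, at least two indices attain the minimum of min_i(a_i + i · x_0).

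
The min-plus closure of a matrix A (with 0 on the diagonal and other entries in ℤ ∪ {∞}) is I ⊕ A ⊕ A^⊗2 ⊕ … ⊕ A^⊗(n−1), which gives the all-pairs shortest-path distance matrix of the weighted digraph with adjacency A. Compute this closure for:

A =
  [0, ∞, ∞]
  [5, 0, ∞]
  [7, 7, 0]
Closure =
  [0, ∞, ∞]
  [5, 0, ∞]
  [7, 7, 0]

This is the Floyd-Warshall all-pairs shortest-path computation. For each intermediate vertex k = 0, 1, …, 2, update dist[i][j] ← min(dist[i][j], dist[i][k] + dist[k][j]). The final matrix gives, for each (i, j), the minimum total weight of any directed path from i to j (possibly empty when i = j).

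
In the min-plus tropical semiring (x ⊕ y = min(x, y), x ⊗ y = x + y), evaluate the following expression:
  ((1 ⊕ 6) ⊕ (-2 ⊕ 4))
((1 ⊕ 6) ⊕ (-2 ⊕ 4)) = -2

Expand innermost to outermost. Recall ⊕ takes the minimum of its arguments and ⊗ takes their sum. Working out the expression ((1 ⊕ 6) ⊕ (-2 ⊕ 4)) gives -2.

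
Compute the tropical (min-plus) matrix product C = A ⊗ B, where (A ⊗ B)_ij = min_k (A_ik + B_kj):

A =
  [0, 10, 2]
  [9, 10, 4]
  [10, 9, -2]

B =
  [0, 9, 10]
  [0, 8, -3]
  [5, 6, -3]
A ⊗ B =
  [0, 8, -1]
  [9, 10, 1]
  [3, 4, -5]

Apply the min-plus product entry-by-entry:
  C[0][0] = min over k of (A[0][0] + B[0][0] = 0 + 0 = 0, A[0][1] + B[1][0] = 10 + 0 = 10, A[0][2] + B[2][0] = 2 + 5 = 7) = 0 (attained at k = 0)
  C[0][1] = min over k of (A[0][0] + B[0][1] = 0 + 9 = 9, A[0][1] + B[1][1] = 10 + 8 = 18, A[0][2] + B[2][1] = 2 + 6 = 8) = 8 (attained at k = 2)
  C[0][2] = min over k of (A[0][0] + B[0][2] = 0 + 10 = 10, A[0][1] + B[1][2] = 10 + -3 = 7, A[0][2] + B[2][2] = 2 + -3 = -1) = -1 (attained at k = 2)
  C[1][0] = min over k of (A[1][0] + B[0][0] = 9 + 0 = 9, A[1][1] + B[1][0] = 10 + 0 = 10, A[1][2] + B[2][0] = 4 + 5 = 9) = 9 (attained at k = 0)
  C[1][1] = min over k of (A[1][0] + B[0][1] = 9 + 9 = 18, A[1][1] + B[1][1] = 10 + 8 = 18, A[1][2] + B[2][1] = 4 + 6 = 10) = 10 (attained at k = 2)
  C[1][2] = min over k of (A[1][0] + B[0][2] = 9 + 10 = 19, A[1][1] + B[1][2] = 10 + -3 = 7, A[1][2] + B[2][2] = 4 + -3 = 1) = 1 (attained at k = 2)
  C[2][0] = min over k of (A[2][0] + B[0][0] = 10 + 0 = 10, A[2][1] + B[1][0] = 9 + 0 = 9, A[2][2] + B[2][0] = -2 + 5 = 3) = 3 (attained at k = 2)
  C[2][1] = min over k of (A[2][0] + B[0][1] = 10 + 9 = 19, A[2][1] + B[1][1] = 9 + 8 = 17, A[2][2] + B[2][1] = -2 + 6 = 4) = 4 (attained at k = 2)
  C[2][2] = min over k of (A[2][0] + B[0][2] = 10 + 10 = 20, A[2][1] + B[1][2] = 9 + -3 = 6, A[2][2] + B[2][2] = -2 + -3 = -5) = -5 (attained at k = 2)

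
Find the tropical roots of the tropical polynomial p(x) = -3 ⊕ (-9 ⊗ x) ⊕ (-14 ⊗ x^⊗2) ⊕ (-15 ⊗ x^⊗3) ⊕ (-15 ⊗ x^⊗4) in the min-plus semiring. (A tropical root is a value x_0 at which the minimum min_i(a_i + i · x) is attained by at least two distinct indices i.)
Roots: {0, 1, 5, 6}

Each tropical root is a break point of the lower envelope of the lines y = a_i + i · x (there are 5 lines, with slopes 0, 1, ..., 4). Only the lines that attain the minimum somewhere contribute to roots; other lines are dominated. Here the surviving (envelope) indices are i = 4, i = 3, i = 2, i = 1, i = 0.
Intersections between consecutive envelope lines give the roots: for adjacent envelope indices i < j the intersection is x = (a_i − a_j) / (j − i). Reading off the sorted break points: {0, 1, 5, 6}.
Verification: at each break x_0, at least two indices attain the minimum of min_i(a_i + i · x_0).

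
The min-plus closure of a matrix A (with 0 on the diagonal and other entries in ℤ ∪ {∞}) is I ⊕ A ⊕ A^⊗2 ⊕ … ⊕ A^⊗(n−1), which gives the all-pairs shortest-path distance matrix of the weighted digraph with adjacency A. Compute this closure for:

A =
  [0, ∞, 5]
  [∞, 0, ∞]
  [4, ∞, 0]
Closure =
  [0, ∞, 5]
  [∞, 0, ∞]
  [4, ∞, 0]

This is the Floyd-Warshall all-pairs shortest-path computation. For each intermediate vertex k = 0, 1, …, 2, update dist[i][j] ← min(dist[i][j], dist[i][k] + dist[k][j]). The final matrix gives, for each (i, j), the minimum total weight of any directed path from i to j (possibly empty when i = j).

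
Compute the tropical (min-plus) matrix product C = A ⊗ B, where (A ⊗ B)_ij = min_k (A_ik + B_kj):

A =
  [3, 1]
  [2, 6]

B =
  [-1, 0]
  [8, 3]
A ⊗ B =
  [2, 3]
  [1, 2]

Apply the min-plus product entry-by-entry:
  C[0][0] = min over k of (A[0][0] + B[0][0] = 3 + -1 = 2, A[0][1] + B[1][0] = 1 + 8 = 9) = 2 (attained at k = 0)
  C[0][1] = min over k of (A[0][0] + B[0][1] = 3 + 0 = 3, A[0][1] + B[1][1] = 1 + 3 = 4) = 3 (attained at k = 0)
  C[1][0] = min over k of (A[1][0] + B[0][0] = 2 + -1 = 1, A[1][1] + B[1][0] = 6 + 8 = 14) = 1 (attained at k = 0)
  C[1][1] = min over k of (A[1][0] + B[0][1] = 2 + 0 = 2, A[1][1] + B[1][1] = 6 + 3 = 9) = 2 (attained at k = 0)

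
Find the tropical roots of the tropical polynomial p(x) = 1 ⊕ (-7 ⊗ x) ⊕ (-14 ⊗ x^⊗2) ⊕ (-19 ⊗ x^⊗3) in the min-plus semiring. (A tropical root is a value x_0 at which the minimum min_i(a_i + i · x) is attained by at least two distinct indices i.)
Roots: {5, 7, 8}

Each tropical root is a break point of the lower envelope of the lines y = a_i + i · x (there are 4 lines, with slopes 0, 1, ..., 3). Only the lines that attain the minimum somewhere contribute to roots; other lines are dominated. Here the surviving (envelope) indices are i = 3, i = 2, i = 1, i = 0.
Intersections between consecutive envelope lines give the roots: for adjacent envelope indices i < j the intersection is x = (a_i − a_j) / (j − i). Reading off the sorted break points: {5, 7, 8}.
Verification: at each break x_0, at least two indices attain the minimum of min_i(a_i + i · x_0).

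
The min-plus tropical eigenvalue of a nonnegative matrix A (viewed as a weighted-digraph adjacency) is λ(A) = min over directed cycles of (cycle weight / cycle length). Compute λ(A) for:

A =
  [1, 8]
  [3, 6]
λ(A) = 1

Enumerate directed cycles and compute their means (weight / length). Sample:
  cycle 0 → 0: weight = 1, length = 1, mean = 1/1 ≈ 1.000
  cycle 1 → 1: weight = 6, length = 1, mean = 6/1 ≈ 6.000
  cycle 0 → 1 → 0: weight = 11, length = 2, mean = 11/2 ≈ 5.500
  cycle 1 → 0 → 1: weight = 11, length = 2, mean = 11/2 ≈ 5.500
Minimum mean = 1.000, attained e.g. along the cycle 0 → 0 with weight 1 and length 1. So λ(A) = 1/1 = 1.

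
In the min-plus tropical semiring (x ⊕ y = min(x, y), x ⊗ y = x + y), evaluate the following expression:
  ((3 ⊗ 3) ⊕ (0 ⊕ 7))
((3 ⊗ 3) ⊕ (0 ⊕ 7)) = 0

Expand innermost to outermost. Recall ⊕ takes the minimum of its arguments and ⊗ takes their sum. Working out the expression ((3 ⊗ 3) ⊕ (0 ⊕ 7)) gives 0.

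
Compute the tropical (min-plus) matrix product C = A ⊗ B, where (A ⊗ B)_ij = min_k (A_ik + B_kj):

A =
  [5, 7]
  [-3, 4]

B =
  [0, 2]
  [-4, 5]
A ⊗ B =
  [3, 7]
  [-3, -1]

Apply the min-plus product entry-by-entry:
  C[0][0] = min over k of (A[0][0] + B[0][0] = 5 + 0 = 5, A[0][1] + B[1][0] = 7 + -4 = 3) = 3 (attained at k = 1)
  C[0][1] = min over k of (A[0][0] + B[0][1] = 5 + 2 = 7, A[0][1] + B[1][1] = 7 + 5 = 12) = 7 (attained at k = 0)
  C[1][0] = min over k of (A[1][0] + B[0][0] = -3 + 0 = -3, A[1][1] + B[1][0] = 4 + -4 = 0) = -3 (attained at k = 0)
  C[1][1] = min over k of (A[1][0] + B[0][1] = -3 + 2 = -1, A[1][1] + B[1][1] = 4 + 5 = 9) = -1 (attained at k = 0)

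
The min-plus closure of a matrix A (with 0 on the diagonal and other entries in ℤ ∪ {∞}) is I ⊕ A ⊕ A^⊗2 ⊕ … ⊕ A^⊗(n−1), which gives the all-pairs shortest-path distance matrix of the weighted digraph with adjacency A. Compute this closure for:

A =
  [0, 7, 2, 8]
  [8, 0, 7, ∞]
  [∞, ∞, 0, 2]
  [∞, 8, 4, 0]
Closure =
  [0, 7, 2, 4]
  [8, 0, 7, 9]
  [18, 10, 0, 2]
  [16, 8, 4, 0]

This is the Floyd-Warshall all-pairs shortest-path computation. For each intermediate vertex k = 0, 1, …, 3, update dist[i][j] ← min(dist[i][j], dist[i][k] + dist[k][j]). The final matrix gives, for each (i, j), the minimum total weight of any directed path from i to j (possibly empty when i = j).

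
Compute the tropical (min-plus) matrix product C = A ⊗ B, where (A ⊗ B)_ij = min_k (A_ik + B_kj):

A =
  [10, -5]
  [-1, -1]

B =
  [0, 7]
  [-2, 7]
A ⊗ B =
  [-7, 2]
  [-3, 6]

Apply the min-plus product entry-by-entry:
  C[0][0] = min over k of (A[0][0] + B[0][0] = 10 + 0 = 10, A[0][1] + B[1][0] = -5 + -2 = -7) = -7 (attained at k = 1)
  C[0][1] = min over k of (A[0][0] + B[0][1] = 10 + 7 = 17, A[0][1] + B[1][1] = -5 + 7 = 2) = 2 (attained at k = 1)
  C[1][0] = min over k of (A[1][0] + B[0][0] = -1 + 0 = -1, A[1][1] + B[1][0] = -1 + -2 = -3) = -3 (attained at k = 1)
  C[1][1] = min over k of (A[1][0] + B[0][1] = -1 + 7 = 6, A[1][1] + B[1][1] = -1 + 7 = 6) = 6 (attained at k = 0)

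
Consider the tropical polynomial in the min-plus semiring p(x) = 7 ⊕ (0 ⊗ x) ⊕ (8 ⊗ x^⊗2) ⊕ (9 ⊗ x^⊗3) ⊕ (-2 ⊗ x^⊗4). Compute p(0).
p(0) = -2

A tropical monomial a ⊗ x^⊗i evaluates to a + i · x. Evaluating each term at x = 0:
  Term 0 contributes 7 + 0 · 0 = 7
  Term 1 contributes 0 + 1 · 0 = 0
  Term 2 contributes 8 + 2 · 0 = 8
  Term 3 contributes 9 + 3 · 0 = 9
  Term 4 contributes -2 + 4 · 0 = -2
p(0) = ⊕ of these = min[7, 0, 8, 9, -2] = -2.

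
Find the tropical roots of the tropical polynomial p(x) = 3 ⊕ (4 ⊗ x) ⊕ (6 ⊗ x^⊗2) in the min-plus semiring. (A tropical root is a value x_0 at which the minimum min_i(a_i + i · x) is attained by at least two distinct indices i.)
Roots: {-2, -1}

Each tropical root is a break point of the lower envelope of the lines y = a_i + i · x (there are 3 lines, with slopes 0, 1, ..., 2). Only the lines that attain the minimum somewhere contribute to roots; other lines are dominated. Here the surviving (envelope) indices are i = 2, i = 1, i = 0.
Intersections between consecutive envelope lines give the roots: for adjacent envelope indices i < j the intersection is x = (a_i − a_j) / (j − i). Reading off the sorted break points: {-2, -1}.
Verification: at each break x_0, at least two indices attain the minimum of min_i(a_i + i · x_0).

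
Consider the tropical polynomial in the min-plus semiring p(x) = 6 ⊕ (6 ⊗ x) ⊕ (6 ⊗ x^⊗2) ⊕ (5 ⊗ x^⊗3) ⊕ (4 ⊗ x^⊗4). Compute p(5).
p(5) = 6

A tropical monomial a ⊗ x^⊗i evaluates to a + i · x. Evaluating each term at x = 5:
  Term 0 contributes 6 + 0 · 5 = 6
  Term 1 contributes 6 + 1 · 5 = 11
  Term 2 contributes 6 + 2 · 5 = 16
  Term 3 contributes 5 + 3 · 5 = 20
  Term 4 contributes 4 + 4 · 5 = 24
p(5) = ⊕ of these = min[6, 11, 16, 20, 24] = 6.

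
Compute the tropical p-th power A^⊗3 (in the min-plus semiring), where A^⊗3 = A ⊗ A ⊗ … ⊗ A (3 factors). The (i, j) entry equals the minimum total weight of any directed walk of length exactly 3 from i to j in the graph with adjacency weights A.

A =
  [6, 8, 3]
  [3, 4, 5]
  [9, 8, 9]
A^⊗3 =
  [14, 15, 14]
  [11, 12, 10]
  [15, 16, 14]

Each entry (A^⊗3)_ij equals the minimum over all length-3 walks i = v_0 → v_1 → … → v_3 = j of Σ_t A[v_t][v_{t+1}]. For example, for (i, j) = (0, 2) we minimise over 9 possible intermediate vertex sequences; the minimum is 14, attained along the walk 0 → 1 → 0 → 2.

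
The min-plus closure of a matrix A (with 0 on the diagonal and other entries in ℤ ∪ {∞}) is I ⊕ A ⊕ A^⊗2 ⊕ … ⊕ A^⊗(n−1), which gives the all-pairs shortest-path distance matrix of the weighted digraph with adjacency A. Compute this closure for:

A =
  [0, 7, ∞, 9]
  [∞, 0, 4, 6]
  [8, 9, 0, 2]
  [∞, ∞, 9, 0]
Closure =
  [0, 7, 11, 9]
  [12, 0, 4, 6]
  [8, 9, 0, 2]
  [17, 18, 9, 0]

This is the Floyd-Warshall all-pairs shortest-path computation. For each intermediate vertex k = 0, 1, …, 3, update dist[i][j] ← min(dist[i][j], dist[i][k] + dist[k][j]). The final matrix gives, for each (i, j), the minimum total weight of any directed path from i to j (possibly empty when i = j).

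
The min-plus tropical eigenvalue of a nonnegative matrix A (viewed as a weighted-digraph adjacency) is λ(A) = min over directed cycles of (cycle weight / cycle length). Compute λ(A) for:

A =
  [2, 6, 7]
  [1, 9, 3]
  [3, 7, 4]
λ(A) = 2

Enumerate directed cycles and compute their means (weight / length). Sample:
  cycle 0 → 0: weight = 2, length = 1, mean = 2/1 ≈ 2.000
  cycle 1 → 1: weight = 9, length = 1, mean = 9/1 ≈ 9.000
  cycle 2 → 2: weight = 4, length = 1, mean = 4/1 ≈ 4.000
  cycle 0 → 1 → 0: weight = 7, length = 2, mean = 7/2 ≈ 3.500
  cycle 0 → 2 → 0: weight = 10, length = 2, mean = 10/2 ≈ 5.000
  cycle 1 → 0 → 1: weight = 7, length = 2, mean = 7/2 ≈ 3.500
Minimum mean = 2.000, attained e.g. along the cycle 0 → 0 with weight 2 and length 1. So λ(A) = 2/1 = 2.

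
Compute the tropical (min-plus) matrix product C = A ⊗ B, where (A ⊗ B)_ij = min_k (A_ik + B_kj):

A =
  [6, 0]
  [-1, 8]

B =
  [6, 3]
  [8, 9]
A ⊗ B =
  [8, 9]
  [5, 2]

Apply the min-plus product entry-by-entry:
  C[0][0] = min over k of (A[0][0] + B[0][0] = 6 + 6 = 12, A[0][1] + B[1][0] = 0 + 8 = 8) = 8 (attained at k = 1)
  C[0][1] = min over k of (A[0][0] + B[0][1] = 6 + 3 = 9, A[0][1] + B[1][1] = 0 + 9 = 9) = 9 (attained at k = 0)
  C[1][0] = min over k of (A[1][0] + B[0][0] = -1 + 6 = 5, A[1][1] + B[1][0] = 8 + 8 = 16) = 5 (attained at k = 0)
  C[1][1] = min over k of (A[1][0] + B[0][1] = -1 + 3 = 2, A[1][1] + B[1][1] = 8 + 9 = 17) = 2 (attained at k = 0)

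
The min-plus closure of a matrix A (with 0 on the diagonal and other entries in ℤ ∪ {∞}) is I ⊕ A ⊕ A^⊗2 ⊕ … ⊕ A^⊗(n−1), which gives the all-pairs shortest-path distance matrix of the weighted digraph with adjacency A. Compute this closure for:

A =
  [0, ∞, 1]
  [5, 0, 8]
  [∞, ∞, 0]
Closure =
  [0, ∞, 1]
  [5, 0, 6]
  [∞, ∞, 0]

This is the Floyd-Warshall all-pairs shortest-path computation. For each intermediate vertex k = 0, 1, …, 2, update dist[i][j] ← min(dist[i][j], dist[i][k] + dist[k][j]). The final matrix gives, for each (i, j), the minimum total weight of any directed path from i to j (possibly empty when i = j).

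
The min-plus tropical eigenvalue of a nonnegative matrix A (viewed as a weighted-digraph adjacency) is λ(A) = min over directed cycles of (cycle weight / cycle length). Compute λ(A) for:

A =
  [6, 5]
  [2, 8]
λ(A) = 7/2

Enumerate directed cycles and compute their means (weight / length). Sample:
  cycle 0 → 0: weight = 6, length = 1, mean = 6/1 ≈ 6.000
  cycle 1 → 1: weight = 8, length = 1, mean = 8/1 ≈ 8.000
  cycle 0 → 1 → 0: weight = 7, length = 2, mean = 7/2 ≈ 3.500
  cycle 1 → 0 → 1: weight = 7, length = 2, mean = 7/2 ≈ 3.500
Minimum mean = 3.500, attained e.g. along the cycle 0 → 1 → 0 with weight 7 and length 2. So λ(A) = 7/2 = 7/2.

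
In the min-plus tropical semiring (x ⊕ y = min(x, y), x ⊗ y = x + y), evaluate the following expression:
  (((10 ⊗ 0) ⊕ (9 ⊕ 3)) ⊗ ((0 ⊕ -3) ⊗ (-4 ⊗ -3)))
(((10 ⊗ 0) ⊕ (9 ⊕ 3)) ⊗ ((0 ⊕ -3) ⊗ (-4 ⊗ -3))) = -7

Expand innermost to outermost. Recall ⊕ takes the minimum of its arguments and ⊗ takes their sum. Working out the expression (((10 ⊗ 0) ⊕ (9 ⊕ 3)) ⊗ ((0 ⊕ -3) ⊗ (-4 ⊗ -3))) gives -7.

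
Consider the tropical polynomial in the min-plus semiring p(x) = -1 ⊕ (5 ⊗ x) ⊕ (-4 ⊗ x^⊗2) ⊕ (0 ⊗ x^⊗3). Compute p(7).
p(7) = -1

A tropical monomial a ⊗ x^⊗i evaluates to a + i · x. Evaluating each term at x = 7:
  Term 0 contributes -1 + 0 · 7 = -1
  Term 1 contributes 5 + 1 · 7 = 12
  Term 2 contributes -4 + 2 · 7 = 10
  Term 3 contributes 0 + 3 · 7 = 21
p(7) = ⊕ of these = min[-1, 12, 10, 21] = -1.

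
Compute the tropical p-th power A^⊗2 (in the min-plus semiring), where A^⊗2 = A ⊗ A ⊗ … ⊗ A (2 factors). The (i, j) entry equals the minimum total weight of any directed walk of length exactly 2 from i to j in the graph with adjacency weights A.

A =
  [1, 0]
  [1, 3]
A^⊗2 =
  [1, 1]
  [2, 1]

Each entry (A^⊗2)_ij equals the minimum over all length-2 walks i = v_0 → v_1 → … → v_2 = j of Σ_t A[v_t][v_{t+1}]. For example, for (i, j) = (0, 1) we minimise over 2 possible intermediate vertex sequences; the minimum is 1, attained along the walk 0 → 0 → 1.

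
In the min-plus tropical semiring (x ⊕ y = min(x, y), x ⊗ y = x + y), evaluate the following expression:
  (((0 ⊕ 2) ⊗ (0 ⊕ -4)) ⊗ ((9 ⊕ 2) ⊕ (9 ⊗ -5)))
(((0 ⊕ 2) ⊗ (0 ⊕ -4)) ⊗ ((9 ⊕ 2) ⊕ (9 ⊗ -5))) = -2

Expand innermost to outermost. Recall ⊕ takes the minimum of its arguments and ⊗ takes their sum. Working out the expression (((0 ⊕ 2) ⊗ (0 ⊕ -4)) ⊗ ((9 ⊕ 2) ⊕ (9 ⊗ -5))) gives -2.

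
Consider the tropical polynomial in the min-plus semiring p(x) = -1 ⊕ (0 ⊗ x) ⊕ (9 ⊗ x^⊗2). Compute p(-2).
p(-2) = -2

A tropical monomial a ⊗ x^⊗i evaluates to a + i · x. Evaluating each term at x = -2:
  Term 0 contributes -1 + 0 · -2 = -1
  Term 1 contributes 0 + 1 · -2 = -2
  Term 2 contributes 9 + 2 · -2 = 5
p(-2) = ⊕ of these = min[-1, -2, 5] = -2.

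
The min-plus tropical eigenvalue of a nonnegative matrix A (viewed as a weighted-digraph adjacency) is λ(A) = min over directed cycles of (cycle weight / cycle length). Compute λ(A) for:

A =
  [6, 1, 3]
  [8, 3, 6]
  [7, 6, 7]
λ(A) = 3

Enumerate directed cycles and compute their means (weight / length). Sample:
  cycle 0 → 0: weight = 6, length = 1, mean = 6/1 ≈ 6.000
  cycle 1 → 1: weight = 3, length = 1, mean = 3/1 ≈ 3.000
  cycle 2 → 2: weight = 7, length = 1, mean = 7/1 ≈ 7.000
  cycle 0 → 1 → 0: weight = 9, length = 2, mean = 9/2 ≈ 4.500
  cycle 0 → 2 → 0: weight = 10, length = 2, mean = 10/2 ≈ 5.000
  cycle 1 → 0 → 1: weight = 9, length = 2, mean = 9/2 ≈ 4.500
Minimum mean = 3.000, attained e.g. along the cycle 1 → 1 with weight 3 and length 1. So λ(A) = 3/1 = 3.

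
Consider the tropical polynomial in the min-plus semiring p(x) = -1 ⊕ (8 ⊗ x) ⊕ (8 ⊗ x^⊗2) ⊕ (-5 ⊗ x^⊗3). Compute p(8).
p(8) = -1

A tropical monomial a ⊗ x^⊗i evaluates to a + i · x. Evaluating each term at x = 8:
  Term 0 contributes -1 + 0 · 8 = -1
  Term 1 contributes 8 + 1 · 8 = 16
  Term 2 contributes 8 + 2 · 8 = 24
  Term 3 contributes -5 + 3 · 8 = 19
p(8) = ⊕ of these = min[-1, 16, 24, 19] = -1.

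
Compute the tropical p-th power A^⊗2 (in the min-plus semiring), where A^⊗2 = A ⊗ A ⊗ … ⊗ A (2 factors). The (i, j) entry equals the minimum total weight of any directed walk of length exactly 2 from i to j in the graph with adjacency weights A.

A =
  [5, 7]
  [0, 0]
A^⊗2 =
  [7, 7]
  [0, 0]

Each entry (A^⊗2)_ij equals the minimum over all length-2 walks i = v_0 → v_1 → … → v_2 = j of Σ_t A[v_t][v_{t+1}]. For example, for (i, j) = (0, 1) we minimise over 2 possible intermediate vertex sequences; the minimum is 7, attained along the walk 0 → 1 → 1.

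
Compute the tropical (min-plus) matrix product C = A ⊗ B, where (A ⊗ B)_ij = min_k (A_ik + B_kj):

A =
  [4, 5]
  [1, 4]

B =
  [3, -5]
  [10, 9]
A ⊗ B =
  [7, -1]
  [4, -4]

Apply the min-plus product entry-by-entry:
  C[0][0] = min over k of (A[0][0] + B[0][0] = 4 + 3 = 7, A[0][1] + B[1][0] = 5 + 10 = 15) = 7 (attained at k = 0)
  C[0][1] = min over k of (A[0][0] + B[0][1] = 4 + -5 = -1, A[0][1] + B[1][1] = 5 + 9 = 14) = -1 (attained at k = 0)
  C[1][0] = min over k of (A[1][0] + B[0][0] = 1 + 3 = 4, A[1][1] + B[1][0] = 4 + 10 = 14) = 4 (attained at k = 0)
  C[1][1] = min over k of (A[1][0] + B[0][1] = 1 + -5 = -4, A[1][1] + B[1][1] = 4 + 9 = 13) = -4 (attained at k = 0)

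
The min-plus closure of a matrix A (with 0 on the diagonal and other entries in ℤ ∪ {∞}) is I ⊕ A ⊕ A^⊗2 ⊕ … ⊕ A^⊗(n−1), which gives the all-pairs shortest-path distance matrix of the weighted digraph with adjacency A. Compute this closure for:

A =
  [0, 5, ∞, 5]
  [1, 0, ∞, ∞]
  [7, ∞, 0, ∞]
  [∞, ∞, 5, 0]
Closure =
  [0, 5, 10, 5]
  [1, 0, 11, 6]
  [7, 12, 0, 12]
  [12, 17, 5, 0]

This is the Floyd-Warshall all-pairs shortest-path computation. For each intermediate vertex k = 0, 1, …, 3, update dist[i][j] ← min(dist[i][j], dist[i][k] + dist[k][j]). The final matrix gives, for each (i, j), the minimum total weight of any directed path from i to j (possibly empty when i = j).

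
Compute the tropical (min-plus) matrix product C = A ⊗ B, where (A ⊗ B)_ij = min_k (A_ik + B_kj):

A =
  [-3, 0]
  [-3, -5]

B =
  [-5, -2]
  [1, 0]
A ⊗ B =
  [-8, -5]
  [-8, -5]

Apply the min-plus product entry-by-entry:
  C[0][0] = min over k of (A[0][0] + B[0][0] = -3 + -5 = -8, A[0][1] + B[1][0] = 0 + 1 = 1) = -8 (attained at k = 0)
  C[0][1] = min over k of (A[0][0] + B[0][1] = -3 + -2 = -5, A[0][1] + B[1][1] = 0 + 0 = 0) = -5 (attained at k = 0)
  C[1][0] = min over k of (A[1][0] + B[0][0] = -3 + -5 = -8, A[1][1] + B[1][0] = -5 + 1 = -4) = -8 (attained at k = 0)
  C[1][1] = min over k of (A[1][0] + B[0][1] = -3 + -2 = -5, A[1][1] + B[1][1] = -5 + 0 = -5) = -5 (attained at k = 0)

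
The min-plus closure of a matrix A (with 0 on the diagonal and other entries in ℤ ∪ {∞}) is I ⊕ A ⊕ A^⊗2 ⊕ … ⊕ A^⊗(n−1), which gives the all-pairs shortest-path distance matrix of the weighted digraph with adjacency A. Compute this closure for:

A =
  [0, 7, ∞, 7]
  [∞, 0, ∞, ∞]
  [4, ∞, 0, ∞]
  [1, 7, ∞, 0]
Closure =
  [0, 7, ∞, 7]
  [∞, 0, ∞, ∞]
  [4, 11, 0, 11]
  [1, 7, ∞, 0]

This is the Floyd-Warshall all-pairs shortest-path computation. For each intermediate vertex k = 0, 1, …, 3, update dist[i][j] ← min(dist[i][j], dist[i][k] + dist[k][j]). The final matrix gives, for each (i, j), the minimum total weight of any directed path from i to j (possibly empty when i = j).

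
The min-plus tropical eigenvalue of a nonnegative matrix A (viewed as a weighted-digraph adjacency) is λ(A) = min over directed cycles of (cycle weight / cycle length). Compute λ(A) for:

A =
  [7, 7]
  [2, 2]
λ(A) = 2

Enumerate directed cycles and compute their means (weight / length). Sample:
  cycle 0 → 0: weight = 7, length = 1, mean = 7/1 ≈ 7.000
  cycle 1 → 1: weight = 2, length = 1, mean = 2/1 ≈ 2.000
  cycle 0 → 1 → 0: weight = 9, length = 2, mean = 9/2 ≈ 4.500
  cycle 1 → 0 → 1: weight = 9, length = 2, mean = 9/2 ≈ 4.500
Minimum mean = 2.000, attained e.g. along the cycle 1 → 1 with weight 2 and length 1. So λ(A) = 2/1 = 2.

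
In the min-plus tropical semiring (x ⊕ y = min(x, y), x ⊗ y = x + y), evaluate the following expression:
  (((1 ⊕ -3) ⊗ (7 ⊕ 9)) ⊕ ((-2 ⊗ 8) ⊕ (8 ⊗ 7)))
(((1 ⊕ -3) ⊗ (7 ⊕ 9)) ⊕ ((-2 ⊗ 8) ⊕ (8 ⊗ 7))) = 4

Expand innermost to outermost. Recall ⊕ takes the minimum of its arguments and ⊗ takes their sum. Working out the expression (((1 ⊕ -3) ⊗ (7 ⊕ 9)) ⊕ ((-2 ⊗ 8) ⊕ (8 ⊗ 7))) gives 4.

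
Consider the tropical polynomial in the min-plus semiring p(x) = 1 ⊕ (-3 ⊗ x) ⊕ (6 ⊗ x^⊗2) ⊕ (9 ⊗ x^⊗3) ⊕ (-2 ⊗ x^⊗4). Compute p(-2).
p(-2) = -10

A tropical monomial a ⊗ x^⊗i evaluates to a + i · x. Evaluating each term at x = -2:
  Term 0 contributes 1 + 0 · -2 = 1
  Term 1 contributes -3 + 1 · -2 = -5
  Term 2 contributes 6 + 2 · -2 = 2
  Term 3 contributes 9 + 3 · -2 = 3
  Term 4 contributes -2 + 4 · -2 = -10
p(-2) = ⊕ of these = min[1, -5, 2, 3, -10] = -10.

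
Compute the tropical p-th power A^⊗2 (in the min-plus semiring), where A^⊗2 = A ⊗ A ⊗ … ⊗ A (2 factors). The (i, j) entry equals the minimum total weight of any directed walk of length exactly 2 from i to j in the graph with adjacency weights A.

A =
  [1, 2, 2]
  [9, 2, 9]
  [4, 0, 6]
A^⊗2 =
  [2, 2, 3]
  [10, 4, 11]
  [5, 2, 6]

Each entry (A^⊗2)_ij equals the minimum over all length-2 walks i = v_0 → v_1 → … → v_2 = j of Σ_t A[v_t][v_{t+1}]. For example, for (i, j) = (0, 2) we minimise over 3 possible intermediate vertex sequences; the minimum is 3, attained along the walk 0 → 0 → 2.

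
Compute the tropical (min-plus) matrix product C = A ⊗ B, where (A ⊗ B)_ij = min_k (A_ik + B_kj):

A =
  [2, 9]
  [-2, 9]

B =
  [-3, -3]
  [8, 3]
A ⊗ B =
  [-1, -1]
  [-5, -5]

Apply the min-plus product entry-by-entry:
  C[0][0] = min over k of (A[0][0] + B[0][0] = 2 + -3 = -1, A[0][1] + B[1][0] = 9 + 8 = 17) = -1 (attained at k = 0)
  C[0][1] = min over k of (A[0][0] + B[0][1] = 2 + -3 = -1, A[0][1] + B[1][1] = 9 + 3 = 12) = -1 (attained at k = 0)
  C[1][0] = min over k of (A[1][0] + B[0][0] = -2 + -3 = -5, A[1][1] + B[1][0] = 9 + 8 = 17) = -5 (attained at k = 0)
  C[1][1] = min over k of (A[1][0] + B[0][1] = -2 + -3 = -5, A[1][1] + B[1][1] = 9 + 3 = 12) = -5 (attained at k = 0)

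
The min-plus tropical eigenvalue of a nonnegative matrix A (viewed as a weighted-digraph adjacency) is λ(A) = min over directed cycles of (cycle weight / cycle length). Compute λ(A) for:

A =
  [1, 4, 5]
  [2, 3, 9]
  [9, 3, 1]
λ(A) = 1

Enumerate directed cycles and compute their means (weight / length). Sample:
  cycle 0 → 0: weight = 1, length = 1, mean = 1/1 ≈ 1.000
  cycle 1 → 1: weight = 3, length = 1, mean = 3/1 ≈ 3.000
  cycle 2 → 2: weight = 1, length = 1, mean = 1/1 ≈ 1.000
  cycle 0 → 1 → 0: weight = 6, length = 2, mean = 6/2 ≈ 3.000
  cycle 0 → 2 → 0: weight = 14, length = 2, mean = 14/2 ≈ 7.000
  cycle 1 → 0 → 1: weight = 6, length = 2, mean = 6/2 ≈ 3.000
Minimum mean = 1.000, attained e.g. along the cycle 0 → 0 with weight 1 and length 1. So λ(A) = 1/1 = 1.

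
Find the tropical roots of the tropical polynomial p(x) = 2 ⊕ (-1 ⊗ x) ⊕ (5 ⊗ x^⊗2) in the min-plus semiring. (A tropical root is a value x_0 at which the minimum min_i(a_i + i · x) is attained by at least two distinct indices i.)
Roots: {-6, 3}

Each tropical root is a break point of the lower envelope of the lines y = a_i + i · x (there are 3 lines, with slopes 0, 1, ..., 2). Only the lines that attain the minimum somewhere contribute to roots; other lines are dominated. Here the surviving (envelope) indices are i = 2, i = 1, i = 0.
Intersections between consecutive envelope lines give the roots: for adjacent envelope indices i < j the intersection is x = (a_i − a_j) / (j − i). Reading off the sorted break points: {-6, 3}.
Verification: at each break x_0, at least two indices attain the minimum of min_i(a_i + i · x_0).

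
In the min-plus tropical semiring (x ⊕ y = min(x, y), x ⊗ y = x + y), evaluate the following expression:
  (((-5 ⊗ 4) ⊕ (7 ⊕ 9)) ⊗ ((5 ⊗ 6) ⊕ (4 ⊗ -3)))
(((-5 ⊗ 4) ⊕ (7 ⊕ 9)) ⊗ ((5 ⊗ 6) ⊕ (4 ⊗ -3))) = 0

Expand innermost to outermost. Recall ⊕ takes the minimum of its arguments and ⊗ takes their sum. Working out the expression (((-5 ⊗ 4) ⊕ (7 ⊕ 9)) ⊗ ((5 ⊗ 6) ⊕ (4 ⊗ -3))) gives 0.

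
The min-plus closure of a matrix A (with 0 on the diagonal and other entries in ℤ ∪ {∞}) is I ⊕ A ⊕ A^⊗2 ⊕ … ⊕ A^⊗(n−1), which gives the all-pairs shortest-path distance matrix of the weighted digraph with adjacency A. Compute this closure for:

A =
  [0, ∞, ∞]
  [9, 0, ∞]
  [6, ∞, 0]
Closure =
  [0, ∞, ∞]
  [9, 0, ∞]
  [6, ∞, 0]

This is the Floyd-Warshall all-pairs shortest-path computation. For each intermediate vertex k = 0, 1, …, 2, update dist[i][j] ← min(dist[i][j], dist[i][k] + dist[k][j]). The final matrix gives, for each (i, j), the minimum total weight of any directed path from i to j (possibly empty when i = j).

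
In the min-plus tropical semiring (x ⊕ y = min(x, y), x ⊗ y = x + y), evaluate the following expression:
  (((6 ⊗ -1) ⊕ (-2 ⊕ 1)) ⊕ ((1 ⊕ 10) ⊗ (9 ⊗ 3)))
(((6 ⊗ -1) ⊕ (-2 ⊕ 1)) ⊕ ((1 ⊕ 10) ⊗ (9 ⊗ 3))) = -2

Expand innermost to outermost. Recall ⊕ takes the minimum of its arguments and ⊗ takes their sum. Working out the expression (((6 ⊗ -1) ⊕ (-2 ⊕ 1)) ⊕ ((1 ⊕ 10) ⊗ (9 ⊗ 3))) gives -2.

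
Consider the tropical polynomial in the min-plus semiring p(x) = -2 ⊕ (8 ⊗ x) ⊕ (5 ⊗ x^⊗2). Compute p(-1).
p(-1) = -2

A tropical monomial a ⊗ x^⊗i evaluates to a + i · x. Evaluating each term at x = -1:
  Term 0 contributes -2 + 0 · -1 = -2
  Term 1 contributes 8 + 1 · -1 = 7
  Term 2 contributes 5 + 2 · -1 = 3
p(-1) = ⊕ of these = min[-2, 7, 3] = -2.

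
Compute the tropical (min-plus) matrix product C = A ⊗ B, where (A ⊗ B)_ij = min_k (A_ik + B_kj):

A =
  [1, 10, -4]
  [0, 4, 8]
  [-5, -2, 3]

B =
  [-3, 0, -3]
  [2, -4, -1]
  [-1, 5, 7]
A ⊗ B =
  [-5, 1, -2]
  [-3, 0, -3]
  [-8, -6, -8]

Apply the min-plus product entry-by-entry:
  C[0][0] = min over k of (A[0][0] + B[0][0] = 1 + -3 = -2, A[0][1] + B[1][0] = 10 + 2 = 12, A[0][2] + B[2][0] = -4 + -1 = -5) = -5 (attained at k = 2)
  C[0][1] = min over k of (A[0][0] + B[0][1] = 1 + 0 = 1, A[0][1] + B[1][1] = 10 + -4 = 6, A[0][2] + B[2][1] = -4 + 5 = 1) = 1 (attained at k = 0)
  C[0][2] = min over k of (A[0][0] + B[0][2] = 1 + -3 = -2, A[0][1] + B[1][2] = 10 + -1 = 9, A[0][2] + B[2][2] = -4 + 7 = 3) = -2 (attained at k = 0)
  C[1][0] = min over k of (A[1][0] + B[0][0] = 0 + -3 = -3, A[1][1] + B[1][0] = 4 + 2 = 6, A[1][2] + B[2][0] = 8 + -1 = 7) = -3 (attained at k = 0)
  C[1][1] = min over k of (A[1][0] + B[0][1] = 0 + 0 = 0, A[1][1] + B[1][1] = 4 + -4 = 0, A[1][2] + B[2][1] = 8 + 5 = 13) = 0 (attained at k = 0)
  C[1][2] = min over k of (A[1][0] + B[0][2] = 0 + -3 = -3, A[1][1] + B[1][2] = 4 + -1 = 3, A[1][2] + B[2][2] = 8 + 7 = 15) = -3 (attained at k = 0)
  C[2][0] = min over k of (A[2][0] + B[0][0] = -5 + -3 = -8, A[2][1] + B[1][0] = -2 + 2 = 0, A[2][2] + B[2][0] = 3 + -1 = 2) = -8 (attained at k = 0)
  C[2][1] = min over k of (A[2][0] + B[0][1] = -5 + 0 = -5, A[2][1] + B[1][1] = -2 + -4 = -6, A[2][2] + B[2][1] = 3 + 5 = 8) = -6 (attained at k = 1)
  C[2][2] = min over k of (A[2][0] + B[0][2] = -5 + -3 = -8, A[2][1] + B[1][2] = -2 + -1 = -3, A[2][2] + B[2][2] = 3 + 7 = 10) = -8 (attained at k = 0)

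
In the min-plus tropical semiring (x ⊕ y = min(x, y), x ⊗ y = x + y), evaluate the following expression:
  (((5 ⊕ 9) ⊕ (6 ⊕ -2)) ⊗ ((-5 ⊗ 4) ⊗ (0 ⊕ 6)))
(((5 ⊕ 9) ⊕ (6 ⊕ -2)) ⊗ ((-5 ⊗ 4) ⊗ (0 ⊕ 6))) = -3

Expand innermost to outermost. Recall ⊕ takes the minimum of its arguments and ⊗ takes their sum. Working out the expression (((5 ⊕ 9) ⊕ (6 ⊕ -2)) ⊗ ((-5 ⊗ 4) ⊗ (0 ⊕ 6))) gives -3.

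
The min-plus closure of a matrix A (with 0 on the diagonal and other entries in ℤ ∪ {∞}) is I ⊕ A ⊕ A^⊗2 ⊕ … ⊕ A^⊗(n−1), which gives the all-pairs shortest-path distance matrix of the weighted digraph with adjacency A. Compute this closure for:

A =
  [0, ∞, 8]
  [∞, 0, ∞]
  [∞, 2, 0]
Closure =
  [0, 10, 8]
  [∞, 0, ∞]
  [∞, 2, 0]

This is the Floyd-Warshall all-pairs shortest-path computation. For each intermediate vertex k = 0, 1, …, 2, update dist[i][j] ← min(dist[i][j], dist[i][k] + dist[k][j]). The final matrix gives, for each (i, j), the minimum total weight of any directed path from i to j (possibly empty when i = j).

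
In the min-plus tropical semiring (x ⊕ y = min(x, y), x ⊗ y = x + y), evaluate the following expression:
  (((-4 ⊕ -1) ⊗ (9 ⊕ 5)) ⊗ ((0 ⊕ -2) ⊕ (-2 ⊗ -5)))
(((-4 ⊕ -1) ⊗ (9 ⊕ 5)) ⊗ ((0 ⊕ -2) ⊕ (-2 ⊗ -5))) = -6

Expand innermost to outermost. Recall ⊕ takes the minimum of its arguments and ⊗ takes their sum. Working out the expression (((-4 ⊕ -1) ⊗ (9 ⊕ 5)) ⊗ ((0 ⊕ -2) ⊕ (-2 ⊗ -5))) gives -6.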